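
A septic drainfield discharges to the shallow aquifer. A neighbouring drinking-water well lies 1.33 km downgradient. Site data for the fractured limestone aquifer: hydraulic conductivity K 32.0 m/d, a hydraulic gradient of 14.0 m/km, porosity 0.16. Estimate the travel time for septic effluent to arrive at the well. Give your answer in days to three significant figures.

Darcy flux q = K·i = 32.0 × 0.014 = 0.4480 m/d
Seepage velocity v = q / n = 0.4480 / 0.16 = 2.800 m/d
L = 1.33 km = 1330 m
t = L / v = 1330 / 2.800 = 475.0 d

475 days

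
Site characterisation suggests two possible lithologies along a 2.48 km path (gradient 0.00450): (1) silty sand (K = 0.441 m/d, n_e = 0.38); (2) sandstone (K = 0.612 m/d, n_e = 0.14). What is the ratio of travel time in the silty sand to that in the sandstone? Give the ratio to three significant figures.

Unit 1 (silty sand): v = 0.441×0.0045/0.38 = 0.005222 m/d, t = 2480/0.005222 = 474900 d
Unit 2 (sandstone): v = 0.612×0.0045/0.14 = 0.01967 m/d, t = 2480/0.01967 = 126100 d
t(silty sand) / t(sandstone) = 474900/126100 = 3.77

3.77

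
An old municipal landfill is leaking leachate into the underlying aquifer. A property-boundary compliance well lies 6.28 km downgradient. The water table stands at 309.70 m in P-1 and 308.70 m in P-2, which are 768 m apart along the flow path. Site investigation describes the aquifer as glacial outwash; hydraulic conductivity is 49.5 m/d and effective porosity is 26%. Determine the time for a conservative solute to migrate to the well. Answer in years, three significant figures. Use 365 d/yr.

Hydraulic gradient i = (309.70 − 308.70) / 768 = 1.00 / 768 = 0.001302
q = Ki = 49.5 × 0.001302 = 0.06445 m/d
v = Ki/n = 49.5·0.001302/0.26 = 0.2479 m/d
L = 6.28 km = 6280 m
t = L / v = 6280 / 0.2479 = 25330 d
   = 25330 / 365 = 69.4 yr

69.4 years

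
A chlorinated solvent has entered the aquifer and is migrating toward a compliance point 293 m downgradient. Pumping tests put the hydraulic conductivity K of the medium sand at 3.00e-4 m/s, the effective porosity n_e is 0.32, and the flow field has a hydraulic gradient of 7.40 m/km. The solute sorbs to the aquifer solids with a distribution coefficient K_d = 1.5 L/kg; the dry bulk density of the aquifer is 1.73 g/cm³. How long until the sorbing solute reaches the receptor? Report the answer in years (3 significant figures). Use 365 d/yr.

12.2 years

K = 3.00e-4 m/s × 86400 s/d = 25.92 m/d
q = Ki = 25.92 × 0.0074 = 0.1918 m/d
Seepage velocity v = q / n = 0.1918 / 0.32 = 0.5994 m/d
Retardation R = 1 + ρ_b·K_d/n = 1 + 1.73×1.5/0.32 = 9.109
Contaminant velocity v_c = v/R = 0.5994/9.109 = 0.06580 m/d
t = L/v_c = 293/0.06580 = 4453 d
   = 4453/365 = 12.2 yr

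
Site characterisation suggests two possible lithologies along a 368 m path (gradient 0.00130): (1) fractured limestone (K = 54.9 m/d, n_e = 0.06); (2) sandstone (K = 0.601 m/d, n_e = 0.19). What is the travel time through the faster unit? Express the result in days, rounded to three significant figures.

309 days

Unit 1 (fractured limestone): v = 54.9×0.0013/0.06 = 1.189 m/d, t = 368/1.189 = 309.4 d
Unit 2 (sandstone): v = 0.601×0.0013/0.19 = 0.004112 m/d, t = 368/0.004112 = 89490 d
Faster unit: t = 309 d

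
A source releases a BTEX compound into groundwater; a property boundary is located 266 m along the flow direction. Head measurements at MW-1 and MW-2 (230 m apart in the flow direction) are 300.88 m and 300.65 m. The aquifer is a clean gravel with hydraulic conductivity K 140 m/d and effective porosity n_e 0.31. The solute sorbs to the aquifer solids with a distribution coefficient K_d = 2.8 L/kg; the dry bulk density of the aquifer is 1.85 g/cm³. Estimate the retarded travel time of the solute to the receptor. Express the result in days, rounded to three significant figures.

10400 days

Hydraulic gradient i = (300.88 − 300.65) / 230 = 0.23 / 230 = 0.001000
q = Ki = 140 × 0.001000 = 0.1400 m/d
Average linear velocity = 0.1400 / 0.31 = 0.4516 m/d
Retardation R = 1 + ρ_b·K_d/n = 1 + 1.85×2.8/0.31 = 17.71
Contaminant velocity v_c = v/R = 0.4516/17.71 = 0.02550 m/d
t = L/v_c = 266/0.02550 = 10430 d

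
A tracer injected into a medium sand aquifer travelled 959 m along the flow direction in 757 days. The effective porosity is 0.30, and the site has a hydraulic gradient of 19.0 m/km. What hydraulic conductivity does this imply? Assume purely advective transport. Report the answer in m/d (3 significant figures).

v = L / t = 959 / 757 = 1.267 m/d
K = v · n / i = 1.267 × 0.30 / 0.019 = 20.0 m/d

20.0 m/d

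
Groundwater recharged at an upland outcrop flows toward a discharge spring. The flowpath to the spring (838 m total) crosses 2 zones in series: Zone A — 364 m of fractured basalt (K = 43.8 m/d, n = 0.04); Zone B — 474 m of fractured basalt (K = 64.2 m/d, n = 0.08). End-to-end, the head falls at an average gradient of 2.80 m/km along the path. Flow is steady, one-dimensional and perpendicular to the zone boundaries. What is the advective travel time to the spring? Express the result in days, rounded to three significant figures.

351 days

For zones in series the flux q is common to all zones; the equivalent conductivity is the harmonic (thickness-weighted) mean, K_eq = L_total / Σ(L_j/K_j).
Σ(L/K) = 364/43.8 + 474/64.2 = 8.311 + 7.383 = 15.69 d
K_eq = L_total / Σ(L/K) = 838 / 15.69 = 53.40 m/d
q = K_eq · i = 53.40 × 0.0028 = 0.1495 m/d (same in every zone)
Zone A: v = q/n = 0.1495/0.04 = 3.738 m/d → t_A = 364/3.738 = 97.38 d
Zone B: v = q/n = 0.1495/0.08 = 1.869 m/d → t_B = 474/1.869 = 253.6 d
Total t = 97.38 + 253.6 = 351.0 d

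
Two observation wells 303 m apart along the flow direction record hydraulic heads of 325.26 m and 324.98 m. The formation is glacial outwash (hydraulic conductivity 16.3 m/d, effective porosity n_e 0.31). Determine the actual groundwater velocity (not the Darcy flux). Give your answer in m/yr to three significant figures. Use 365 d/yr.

17.7 m/yr

Hydraulic gradient i = (325.26 − 324.98) / 303 = 0.28 / 303 = 9.241e-4
q = Ki = 16.3 × 9.241e-4 = 0.01506 m/d
v_s = q/n_e = 0.01506/0.31 = 0.04859 m/d
   = 0.04859 × 365 = 17.7 m/yr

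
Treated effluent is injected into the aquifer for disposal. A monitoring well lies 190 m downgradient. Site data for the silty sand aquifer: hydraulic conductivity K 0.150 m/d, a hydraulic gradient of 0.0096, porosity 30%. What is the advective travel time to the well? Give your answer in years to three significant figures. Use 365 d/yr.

108 years

q = Ki = 0.150 × 0.0096 = 0.001440 m/d
Average linear velocity = 0.001440 / 0.30 = 0.004800 m/d
t = L / v = 190 / 0.004800 = 39580 d
   = 39580 / 365 = 108 yr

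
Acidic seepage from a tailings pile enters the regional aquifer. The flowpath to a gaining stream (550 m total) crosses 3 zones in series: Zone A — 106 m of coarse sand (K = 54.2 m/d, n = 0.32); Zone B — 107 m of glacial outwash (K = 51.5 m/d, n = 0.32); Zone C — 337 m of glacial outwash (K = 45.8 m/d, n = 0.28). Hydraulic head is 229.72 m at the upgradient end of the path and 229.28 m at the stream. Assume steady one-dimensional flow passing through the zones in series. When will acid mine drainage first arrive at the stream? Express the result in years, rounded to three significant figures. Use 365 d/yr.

11.5 years

Total head drop ΔH = 229.72 − 229.28 = 0.44 m
Continuity: the same q passes through each zone, so ΔH = q·Σ(L_j/K_j) — the zones act as resistances in series.
Σ(L/K) = 106/54.2 + 107/51.5 + 337/45.8 = 1.956 + 2.078 + 7.358 = 11.39 d
q = ΔH / Σ(L/K) = 0.44 / 11.39 = 0.03863 m/d (same in every zone)
Zone A: v = q/n = 0.03863/0.32 = 0.1207 m/d → t_A = 106/0.1207 = 878.2 d
Zone B: v = q/n = 0.03863/0.32 = 0.1207 m/d → t_B = 107/0.1207 = 886.5 d
Zone C: v = q/n = 0.03863/0.28 = 0.1379 m/d → t_C = 337/0.1379 = 2443 d
Total t = 878.2 + 886.5 + 2443 = 4208 d
   = 4208 / 365 = 11.5 yr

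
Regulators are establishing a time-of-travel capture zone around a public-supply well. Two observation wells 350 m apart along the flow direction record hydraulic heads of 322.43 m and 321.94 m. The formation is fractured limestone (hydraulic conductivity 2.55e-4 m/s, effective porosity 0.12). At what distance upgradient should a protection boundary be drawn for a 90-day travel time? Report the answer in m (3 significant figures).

Hydraulic gradient i = (322.43 − 321.94) / 350 = 0.49 / 350 = 0.001400
K = 2.55e-4 m/s × 86400 s/d = 22.03 m/d
Specific discharge q = 22.03 × 0.001400 = 0.03084 m/d
v_s = q/n_e = 0.03084/0.12 = 0.2570 m/d
L = v × T = 0.2570 × 90 = 23.13 m

23.1 m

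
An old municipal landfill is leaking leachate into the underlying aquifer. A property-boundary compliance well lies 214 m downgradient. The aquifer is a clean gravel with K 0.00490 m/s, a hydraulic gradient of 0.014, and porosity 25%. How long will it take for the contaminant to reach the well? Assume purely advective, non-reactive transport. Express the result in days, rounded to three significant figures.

9.03 days

K = 0.00490 m/s × 86400 s/d = 423.4 m/d
Darcy flux q = K·i = 423.4 × 0.014 = 5.927 m/d
Seepage velocity v = q / n = 5.927 / 0.25 = 23.71 m/d
t = L / v = 214 / 23.71 = 9.026 d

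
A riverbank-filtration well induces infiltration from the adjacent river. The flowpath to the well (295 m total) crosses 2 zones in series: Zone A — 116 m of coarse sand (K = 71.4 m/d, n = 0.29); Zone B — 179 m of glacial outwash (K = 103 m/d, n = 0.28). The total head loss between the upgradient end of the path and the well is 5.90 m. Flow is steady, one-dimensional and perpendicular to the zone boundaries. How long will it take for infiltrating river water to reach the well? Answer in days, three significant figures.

47.7 days

Steady 1-D flow in series ⇒ the Darcy flux q is identical in every zone and the zone head losses add (resistances L/K in series).
Σ(L/K) = 116/71.4 + 179/103 = 1.625 + 1.738 = 3.363 d
q = ΔH / Σ(L/K) = 5.90 / 3.363 = 1.755 m/d (same in every zone)
Zone A: v = q/n = 1.755/0.29 = 6.050 m/d → t_A = 116/6.050 = 19.17 d
Zone B: v = q/n = 1.755/0.28 = 6.267 m/d → t_B = 179/6.267 = 28.56 d
Total t = 19.17 + 28.56 = 47.74 d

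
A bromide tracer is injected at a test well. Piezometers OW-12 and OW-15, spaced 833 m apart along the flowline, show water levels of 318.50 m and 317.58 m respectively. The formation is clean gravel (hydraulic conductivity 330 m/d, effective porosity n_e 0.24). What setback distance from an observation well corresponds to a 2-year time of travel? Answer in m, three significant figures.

Hydraulic gradient i = (318.50 − 317.58) / 833 = 0.92 / 833 = 0.001104
Darcy flux q = K·i = 330 × 0.001104 = 0.3645 m/d
Average linear velocity = 0.3645 / 0.24 = 1.519 m/d
T = 2 yr × 365 = 730 d
L = v × T = 1.519 × 730 = 1109 m

1110 m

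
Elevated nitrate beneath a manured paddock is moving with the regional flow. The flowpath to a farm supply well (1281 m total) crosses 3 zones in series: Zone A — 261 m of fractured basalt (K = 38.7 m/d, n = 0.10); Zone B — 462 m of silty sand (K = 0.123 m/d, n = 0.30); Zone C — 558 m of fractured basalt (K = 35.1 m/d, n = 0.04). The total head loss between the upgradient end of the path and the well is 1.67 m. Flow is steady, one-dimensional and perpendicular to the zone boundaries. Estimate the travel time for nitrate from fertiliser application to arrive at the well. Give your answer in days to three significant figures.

Continuity: the same q passes through each zone, so ΔH = q·Σ(L_j/K_j) — the zones act as resistances in series.
Σ(L/K) = 261/38.7 + 462/0.123 + 558/35.1 = 6.744 + 3756 + 15.90 = 3779 d
q = ΔH / Σ(L/K) = 1.67 / 3779 = 4.419e-4 m/d (same in every zone)
Zone A: v = q/n = 4.419e-4/0.10 = 0.004419 m/d → t_A = 261/0.004419 = 59060 d
Zone B: v = q/n = 4.419e-4/0.30 = 0.001473 m/d → t_B = 462/0.001473 = 313600 d
Zone C: v = q/n = 4.419e-4/0.04 = 0.01105 m/d → t_C = 558/0.01105 = 50500 d
Total t = 59060 + 313600 + 50500 = 423200 d

423000 days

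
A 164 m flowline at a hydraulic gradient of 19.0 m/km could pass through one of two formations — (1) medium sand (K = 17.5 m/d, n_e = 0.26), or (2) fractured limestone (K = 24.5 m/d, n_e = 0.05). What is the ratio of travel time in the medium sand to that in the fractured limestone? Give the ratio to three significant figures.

Unit 1 (medium sand): v = 17.5×0.019/0.26 = 1.279 m/d, t = 164/1.279 = 128.2 d
Unit 2 (fractured limestone): v = 24.5×0.019/0.05 = 9.310 m/d, t = 164/9.310 = 17.62 d
t(medium sand) / t(fractured limestone) = 128.2/17.62 = 7.28

7.28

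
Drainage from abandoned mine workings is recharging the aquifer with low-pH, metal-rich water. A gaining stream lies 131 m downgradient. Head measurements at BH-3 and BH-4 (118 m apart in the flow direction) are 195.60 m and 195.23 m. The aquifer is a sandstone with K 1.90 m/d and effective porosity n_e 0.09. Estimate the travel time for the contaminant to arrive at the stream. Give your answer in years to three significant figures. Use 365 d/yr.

Hydraulic gradient i = (195.60 − 195.23) / 118 = 0.37 / 118 = 0.003136
Darcy flux q = K·i = 1.90 × 0.003136 = 0.005958 m/d
v = Ki/n = 1.90·0.003136/0.09 = 0.06620 m/d
t = L / v = 131 / 0.06620 = 1979 d
   = 1979 / 365 = 5.42 yr

5.42 years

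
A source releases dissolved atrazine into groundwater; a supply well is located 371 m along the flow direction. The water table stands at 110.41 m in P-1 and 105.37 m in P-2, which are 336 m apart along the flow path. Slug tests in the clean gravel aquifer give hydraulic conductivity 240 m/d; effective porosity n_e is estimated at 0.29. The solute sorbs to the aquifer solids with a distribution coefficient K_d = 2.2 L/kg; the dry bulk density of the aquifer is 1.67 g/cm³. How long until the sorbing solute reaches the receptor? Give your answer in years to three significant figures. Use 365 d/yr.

1.12 years

Hydraulic gradient i = (110.41 − 105.37) / 336 = 5.04 / 336 = 0.01500
q = Ki = 240 × 0.01500 = 3.600 m/d
v = Ki/n = 240·0.01500/0.29 = 12.41 m/d
Retardation R = 1 + ρ_b·K_d/n = 1 + 1.67×2.2/0.29 = 13.67
Contaminant velocity v_c = v/R = 12.41/13.67 = 0.9082 m/d
t = L/v_c = 371/0.9082 = 408.5 d
   = 408.5/365 = 1.12 yr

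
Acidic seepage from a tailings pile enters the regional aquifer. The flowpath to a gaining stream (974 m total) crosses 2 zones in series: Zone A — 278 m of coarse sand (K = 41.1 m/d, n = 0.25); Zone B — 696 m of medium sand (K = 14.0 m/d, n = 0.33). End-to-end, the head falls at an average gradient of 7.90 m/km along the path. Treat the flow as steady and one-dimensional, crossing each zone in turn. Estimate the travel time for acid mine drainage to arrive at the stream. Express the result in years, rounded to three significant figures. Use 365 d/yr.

Continuity: the same q passes through each zone, so ΔH = q·Σ(L_j/K_j) — the zones act as resistances in series.
Σ(L/K) = 278/41.1 + 696/14.0 = 6.764 + 49.71 = 56.48 d
K_eq = L_total / Σ(L/K) = 974 / 56.48 = 17.25 m/d
q = K_eq · i = 17.25 × 0.0079 = 0.1362 m/d (same in every zone)
Zone A: v = q/n = 0.1362/0.25 = 0.5450 m/d → t_A = 278/0.5450 = 510.1 d
Zone B: v = q/n = 0.1362/0.33 = 0.4128 m/d → t_B = 696/0.4128 = 1686 d
Total t = 510.1 + 1686 = 2196 d
   = 2196 / 365 = 6.02 yr

6.02 years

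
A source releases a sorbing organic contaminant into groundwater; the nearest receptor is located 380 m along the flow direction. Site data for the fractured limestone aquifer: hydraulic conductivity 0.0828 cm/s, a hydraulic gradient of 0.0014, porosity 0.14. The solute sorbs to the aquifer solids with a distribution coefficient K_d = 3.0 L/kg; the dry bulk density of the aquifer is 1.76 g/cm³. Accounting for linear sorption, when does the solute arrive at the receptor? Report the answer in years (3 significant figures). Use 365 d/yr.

K = 0.0828 cm/s × 864 = 71.54 m/d
Darcy flux q = K·i = 71.54 × 0.0014 = 0.1002 m/d
Average linear velocity = 0.1002 / 0.14 = 0.7154 m/d
Retardation R = 1 + ρ_b·K_d/n = 1 + 1.76×3.0/0.14 = 38.71
Contaminant velocity v_c = v/R = 0.7154/38.71 = 0.01848 m/d
t = L/v_c = 380/0.01848 = 20560 d
   = 20560/365 = 56.3 yr

56.3 years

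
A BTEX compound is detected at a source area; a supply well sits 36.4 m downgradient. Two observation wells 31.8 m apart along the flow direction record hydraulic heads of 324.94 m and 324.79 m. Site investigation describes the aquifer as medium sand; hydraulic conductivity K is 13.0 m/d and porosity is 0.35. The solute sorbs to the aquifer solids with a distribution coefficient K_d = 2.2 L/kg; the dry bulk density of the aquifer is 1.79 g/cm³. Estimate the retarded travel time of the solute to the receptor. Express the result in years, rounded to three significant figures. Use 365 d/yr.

6.97 years

Hydraulic gradient i = (324.94 − 324.79) / 31.8 = 0.15 / 31.8 = 0.004717
q = Ki = 13.0 × 0.004717 = 0.06132 m/d
v_s = q/n_e = 0.06132/0.35 = 0.1752 m/d
Retardation R = 1 + ρ_b·K_d/n = 1 + 1.79×2.2/0.35 = 12.25
Contaminant velocity v_c = v/R = 0.1752/12.25 = 0.01430 m/d
t = L/v_c = 36.4/0.01430 = 2545 d
   = 2545/365 = 6.97 yr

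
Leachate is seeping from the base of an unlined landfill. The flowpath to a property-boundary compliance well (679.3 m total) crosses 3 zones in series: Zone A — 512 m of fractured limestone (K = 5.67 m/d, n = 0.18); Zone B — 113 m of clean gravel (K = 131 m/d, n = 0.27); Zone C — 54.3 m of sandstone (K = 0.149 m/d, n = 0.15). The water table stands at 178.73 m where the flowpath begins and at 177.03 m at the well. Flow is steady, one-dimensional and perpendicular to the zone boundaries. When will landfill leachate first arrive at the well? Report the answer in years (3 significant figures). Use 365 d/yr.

Total head drop ΔH = 178.73 − 177.03 = 1.70 m
Continuity: the same q passes through each zone, so ΔH = q·Σ(L_j/K_j) — the zones act as resistances in series.
Σ(L/K) = 512/5.67 + 113/131 + 54.3/0.149 = 90.30 + 0.8626 + 364.4 = 455.6 d
q = ΔH / Σ(L/K) = 1.70 / 455.6 = 0.003731 m/d (same in every zone)
Zone A: v = q/n = 0.003731/0.18 = 0.02073 m/d → t_A = 512/0.02073 = 24700 d
Zone B: v = q/n = 0.003731/0.27 = 0.01382 m/d → t_B = 113/0.01382 = 8177 d
Zone C: v = q/n = 0.003731/0.15 = 0.02488 m/d → t_C = 54.3/0.02488 = 2183 d
Total t = 24700 + 8177 + 2183 = 35060 d
   = 35060 / 365 = 96.0 yr

96.0 years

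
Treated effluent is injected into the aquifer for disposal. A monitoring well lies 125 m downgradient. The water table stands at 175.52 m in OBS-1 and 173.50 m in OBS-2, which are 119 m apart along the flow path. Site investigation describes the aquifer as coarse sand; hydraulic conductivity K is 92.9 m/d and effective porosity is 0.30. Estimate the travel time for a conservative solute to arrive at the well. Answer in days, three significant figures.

Hydraulic gradient i = (175.52 − 173.50) / 119 = 2.02 / 119 = 0.01697
q = Ki = 92.9 × 0.01697 = 1.577 m/d
Seepage velocity v = q / n = 1.577 / 0.30 = 5.257 m/d
t = L / v = 125 / 5.257 = 23.78 d

23.8 days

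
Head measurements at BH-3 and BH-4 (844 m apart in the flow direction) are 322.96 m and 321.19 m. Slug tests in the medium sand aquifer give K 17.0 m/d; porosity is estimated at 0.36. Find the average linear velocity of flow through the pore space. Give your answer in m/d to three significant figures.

0.0990 m/d

Hydraulic gradient i = (322.96 − 321.19) / 844 = 1.77 / 844 = 0.002097
Specific discharge q = 17.0 × 0.002097 = 0.03565 m/d
v_s = q/n_e = 0.03565/0.36 = 0.09903 m/d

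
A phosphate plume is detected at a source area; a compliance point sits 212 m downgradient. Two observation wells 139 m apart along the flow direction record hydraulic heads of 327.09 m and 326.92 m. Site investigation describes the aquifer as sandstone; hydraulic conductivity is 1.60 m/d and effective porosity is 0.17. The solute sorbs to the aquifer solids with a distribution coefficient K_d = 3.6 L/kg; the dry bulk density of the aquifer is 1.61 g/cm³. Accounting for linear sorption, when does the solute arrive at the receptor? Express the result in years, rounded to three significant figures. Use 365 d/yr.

Hydraulic gradient i = (327.09 − 326.92) / 139 = 0.17 / 139 = 0.001223
q = Ki = 1.60 × 0.001223 = 0.001957 m/d
Seepage velocity v = q / n = 0.001957 / 0.17 = 0.01151 m/d
Retardation R = 1 + ρ_b·K_d/n = 1 + 1.61×3.6/0.17 = 35.09
Contaminant velocity v_c = v/R = 0.01151/35.09 = 3.280e-4 m/d
t = L/v_c = 212/3.280e-4 = 646300 d
   = 646300/365 = 1770 yr

1770 years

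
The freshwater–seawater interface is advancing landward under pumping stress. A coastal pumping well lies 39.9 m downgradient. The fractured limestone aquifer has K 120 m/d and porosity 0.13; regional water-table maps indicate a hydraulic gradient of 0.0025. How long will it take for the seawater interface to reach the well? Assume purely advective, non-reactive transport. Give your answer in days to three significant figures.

q = Ki = 120 × 0.0025 = 0.3000 m/d
Average linear velocity = 0.3000 / 0.13 = 2.308 m/d
t = L / v = 39.9 / 2.308 = 17.29 d

17.3 days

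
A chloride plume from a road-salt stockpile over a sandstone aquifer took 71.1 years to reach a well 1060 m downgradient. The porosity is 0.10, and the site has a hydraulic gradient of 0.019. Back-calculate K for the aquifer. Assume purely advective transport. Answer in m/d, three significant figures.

t = 71.1 years = 25950 d
v = L / t = 1060 / 25950 = 0.04085 m/d
K = v · n / i = 0.04085 × 0.10 / 0.019 = 0.215 m/d

0.215 m/d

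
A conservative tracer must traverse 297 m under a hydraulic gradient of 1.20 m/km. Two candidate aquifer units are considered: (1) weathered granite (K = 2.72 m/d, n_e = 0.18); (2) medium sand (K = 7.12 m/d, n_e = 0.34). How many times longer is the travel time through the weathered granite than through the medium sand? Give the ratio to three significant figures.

1.39

Unit 1 (weathered granite): v = 2.72×0.0012/0.18 = 0.01813 m/d, t = 297/0.01813 = 16380 d
Unit 2 (medium sand): v = 7.12×0.0012/0.34 = 0.02513 m/d, t = 297/0.02513 = 11820 d
t(weathered granite) / t(medium sand) = 16380/11820 = 1.39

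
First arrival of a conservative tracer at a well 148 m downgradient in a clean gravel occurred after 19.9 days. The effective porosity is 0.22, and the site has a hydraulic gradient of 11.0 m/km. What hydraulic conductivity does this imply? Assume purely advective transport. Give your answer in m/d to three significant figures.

149 m/d

v = L / t = 148 / 19.9 = 7.437 m/d
K = v · n / i = 7.437 × 0.22 / 0.011 = 149 m/d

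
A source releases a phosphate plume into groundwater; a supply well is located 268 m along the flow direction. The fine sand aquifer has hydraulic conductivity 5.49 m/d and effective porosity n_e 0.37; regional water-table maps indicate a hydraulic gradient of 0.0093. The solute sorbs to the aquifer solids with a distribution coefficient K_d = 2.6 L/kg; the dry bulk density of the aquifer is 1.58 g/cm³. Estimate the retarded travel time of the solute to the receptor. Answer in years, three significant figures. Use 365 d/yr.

64.4 years

Specific discharge q = 5.49 × 0.0093 = 0.05106 m/d
v = Ki/n = 5.49·0.0093/0.37 = 0.1380 m/d
Retardation R = 1 + ρ_b·K_d/n = 1 + 1.58×2.6/0.37 = 12.10
Contaminant velocity v_c = v/R = 0.1380/12.10 = 0.01140 m/d
t = L/v_c = 268/0.01140 = 23510 d
   = 23510/365 = 64.4 yr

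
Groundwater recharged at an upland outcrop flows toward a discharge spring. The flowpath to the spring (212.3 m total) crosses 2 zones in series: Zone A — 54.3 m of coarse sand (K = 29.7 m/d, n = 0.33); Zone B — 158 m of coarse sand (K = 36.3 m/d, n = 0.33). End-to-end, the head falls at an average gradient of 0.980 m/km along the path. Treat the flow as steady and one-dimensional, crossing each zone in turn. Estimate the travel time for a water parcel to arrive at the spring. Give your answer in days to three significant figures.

2080 days

For zones in series the flux q is common to all zones; the equivalent conductivity is the harmonic (thickness-weighted) mean, K_eq = L_total / Σ(L_j/K_j).
Σ(L/K) = 54.3/29.7 + 158/36.3 = 1.828 + 4.353 = 6.181 d
K_eq = L_total / Σ(L/K) = 212.3 / 6.181 = 34.35 m/d
q = K_eq · i = 34.35 × 9.8e-4 = 0.03366 m/d (same in every zone)
Zone A: v = q/n = 0.03366/0.33 = 0.1020 m/d → t_A = 54.3/0.1020 = 532.3 d
Zone B: v = q/n = 0.03366/0.33 = 0.1020 m/d → t_B = 158/0.1020 = 1549 d
Total t = 532.3 + 1549 = 2081 d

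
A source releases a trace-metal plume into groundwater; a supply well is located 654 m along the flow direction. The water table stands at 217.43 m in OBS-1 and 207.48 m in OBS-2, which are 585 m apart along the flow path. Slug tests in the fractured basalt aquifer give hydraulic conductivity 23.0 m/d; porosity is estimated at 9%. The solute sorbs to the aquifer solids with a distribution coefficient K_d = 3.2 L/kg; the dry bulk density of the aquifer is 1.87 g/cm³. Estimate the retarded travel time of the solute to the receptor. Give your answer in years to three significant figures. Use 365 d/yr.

27.8 years

Hydraulic gradient i = (217.43 − 207.48) / 585 = 9.95 / 585 = 0.01701
Specific discharge q = 23.0 × 0.01701 = 0.3912 m/d
Average linear velocity = 0.3912 / 0.09 = 4.347 m/d
Retardation R = 1 + ρ_b·K_d/n = 1 + 1.87×3.2/0.09 = 67.49
Contaminant velocity v_c = v/R = 4.347/67.49 = 0.06441 m/d
t = L/v_c = 654/0.06441 = 10150 d
   = 10150/365 = 27.8 yr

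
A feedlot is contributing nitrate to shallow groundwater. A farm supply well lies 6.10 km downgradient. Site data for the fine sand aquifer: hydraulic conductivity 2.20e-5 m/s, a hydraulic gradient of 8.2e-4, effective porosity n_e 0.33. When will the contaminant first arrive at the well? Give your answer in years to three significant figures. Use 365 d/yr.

3540 years

K = 2.20e-5 m/s × 86400 s/d = 1.901 m/d
Specific discharge q = 1.901 × 8.2e-4 = 0.001559 m/d
v_s = q/n_e = 0.001559/0.33 = 0.004723 m/d
L = 6.10 km = 6100 m
t = L / v = 6100 / 0.004723 = 1.291e6 d
   = 1.291e6 / 365 = 3540 yr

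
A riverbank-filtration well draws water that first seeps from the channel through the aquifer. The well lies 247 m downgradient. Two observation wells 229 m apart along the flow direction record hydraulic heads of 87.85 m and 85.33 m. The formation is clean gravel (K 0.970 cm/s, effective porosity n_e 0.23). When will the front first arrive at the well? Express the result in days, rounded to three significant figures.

6.16 days

Hydraulic gradient i = (87.85 − 85.33) / 229 = 2.52 / 229 = 0.01100
K = 0.970 cm/s × 864 = 838.1 m/d
Darcy flux q = K·i = 838.1 × 0.01100 = 9.223 m/d
v = Ki/n = 838.1·0.01100/0.23 = 40.10 m/d
t = L / v = 247 / 40.10 = 6.160 d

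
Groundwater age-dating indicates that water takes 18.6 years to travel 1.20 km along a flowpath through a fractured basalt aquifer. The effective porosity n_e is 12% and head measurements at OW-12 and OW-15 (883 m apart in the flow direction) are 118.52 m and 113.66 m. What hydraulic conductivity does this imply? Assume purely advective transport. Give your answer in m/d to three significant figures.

Hydraulic gradient i = (118.52 − 113.66) / 883 = 4.86 / 883 = 0.005504
t = 18.6 years = 6789 d
L = 1.20 km = 1200 m
v = L / t = 1200 / 6789 = 0.1768 m/d
K = v · n / i = 0.1768 × 0.12 / 0.005504 = 3.85 m/d

3.85 m/d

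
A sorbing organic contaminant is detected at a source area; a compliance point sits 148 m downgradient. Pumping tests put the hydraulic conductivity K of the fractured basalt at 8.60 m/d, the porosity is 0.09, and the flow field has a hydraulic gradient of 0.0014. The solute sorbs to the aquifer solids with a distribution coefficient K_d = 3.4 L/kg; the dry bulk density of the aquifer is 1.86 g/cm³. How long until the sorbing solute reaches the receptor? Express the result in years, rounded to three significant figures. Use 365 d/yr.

216 years

Darcy flux q = K·i = 8.60 × 0.0014 = 0.01204 m/d
v = Ki/n = 8.60·0.0014/0.09 = 0.1338 m/d
Retardation R = 1 + ρ_b·K_d/n = 1 + 1.86×3.4/0.09 = 71.27
Contaminant velocity v_c = v/R = 0.1338/71.27 = 0.001877 m/d
t = L/v_c = 148/0.001877 = 78840 d
   = 78840/365 = 216 yr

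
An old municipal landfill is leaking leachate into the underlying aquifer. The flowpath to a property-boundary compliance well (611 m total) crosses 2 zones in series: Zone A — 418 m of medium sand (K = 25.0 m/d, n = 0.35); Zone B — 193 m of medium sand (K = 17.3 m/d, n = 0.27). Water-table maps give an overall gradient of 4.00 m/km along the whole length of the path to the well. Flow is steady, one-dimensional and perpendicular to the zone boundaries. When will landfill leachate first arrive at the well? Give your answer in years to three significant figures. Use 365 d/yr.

6.20 years

Continuity: the same q passes through each zone, so ΔH = q·Σ(L_j/K_j) — the zones act as resistances in series.
Σ(L/K) = 418/25.0 + 193/17.3 = 16.72 + 11.16 = 27.88 d
K_eq = L_total / Σ(L/K) = 611 / 27.88 = 21.92 m/d
q = K_eq · i = 21.92 × 0.0040 = 0.08767 m/d (same in every zone)
Zone A: v = q/n = 0.08767/0.35 = 0.2505 m/d → t_A = 418/0.2505 = 1669 d
Zone B: v = q/n = 0.08767/0.27 = 0.3247 m/d → t_B = 193/0.3247 = 594.4 d
Total t = 1669 + 594.4 = 2263 d
   = 2263 / 365 = 6.20 yr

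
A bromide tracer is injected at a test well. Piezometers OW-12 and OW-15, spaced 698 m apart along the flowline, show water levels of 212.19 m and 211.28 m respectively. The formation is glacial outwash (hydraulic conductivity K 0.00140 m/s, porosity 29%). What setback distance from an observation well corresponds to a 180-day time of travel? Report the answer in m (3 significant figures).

97.9 m

Hydraulic gradient i = (212.19 − 211.28) / 698 = 0.91 / 698 = 0.001304
K = 0.00140 m/s × 86400 s/d = 121.0 m/d
Specific discharge q = 121.0 × 0.001304 = 0.1577 m/d
Seepage velocity v = q / n = 0.1577 / 0.29 = 0.5438 m/d
L = v × T = 0.5438 × 180 = 97.88 m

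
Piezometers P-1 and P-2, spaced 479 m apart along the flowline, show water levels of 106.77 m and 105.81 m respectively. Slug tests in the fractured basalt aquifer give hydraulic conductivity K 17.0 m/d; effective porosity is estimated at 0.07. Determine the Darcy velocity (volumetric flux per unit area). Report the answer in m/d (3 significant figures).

Hydraulic gradient i = (106.77 − 105.81) / 479 = 0.96 / 479 = 0.002004
Specific discharge q = 17.0 × 0.002004 = 0.03407 m/d

0.0341 m/d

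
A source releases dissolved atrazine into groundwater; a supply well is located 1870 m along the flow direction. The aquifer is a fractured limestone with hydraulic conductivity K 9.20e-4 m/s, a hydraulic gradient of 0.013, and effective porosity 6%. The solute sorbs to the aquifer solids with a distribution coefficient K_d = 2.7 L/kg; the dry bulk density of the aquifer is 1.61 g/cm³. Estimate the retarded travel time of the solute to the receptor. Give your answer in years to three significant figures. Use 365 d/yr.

K = 9.20e-4 m/s × 86400 s/d = 79.49 m/d
Specific discharge q = 79.49 × 0.013 = 1.033 m/d
v_s = q/n_e = 1.033/0.06 = 17.22 m/d
Retardation R = 1 + ρ_b·K_d/n = 1 + 1.61×2.7/0.06 = 73.45
Contaminant velocity v_c = v/R = 17.22/73.45 = 0.2345 m/d
t = L/v_c = 1870/0.2345 = 7975 d
   = 7975/365 = 21.8 yr

21.8 years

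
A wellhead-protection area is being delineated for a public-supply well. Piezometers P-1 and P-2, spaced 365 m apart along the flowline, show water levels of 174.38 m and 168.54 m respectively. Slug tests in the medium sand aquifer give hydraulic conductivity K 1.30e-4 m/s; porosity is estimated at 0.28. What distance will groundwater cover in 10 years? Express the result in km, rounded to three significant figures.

2.34 km

Hydraulic gradient i = (174.38 − 168.54) / 365 = 5.84 / 365 = 0.01600
K = 1.30e-4 m/s × 86400 s/d = 11.23 m/d
Specific discharge q = 11.23 × 0.01600 = 0.1797 m/d
v = Ki/n = 11.23·0.01600/0.28 = 0.6418 m/d
T = 10 yr × 365 = 3650 d
L = v × T = 0.6418 × 3650 = 2343 m
   = 2.34 km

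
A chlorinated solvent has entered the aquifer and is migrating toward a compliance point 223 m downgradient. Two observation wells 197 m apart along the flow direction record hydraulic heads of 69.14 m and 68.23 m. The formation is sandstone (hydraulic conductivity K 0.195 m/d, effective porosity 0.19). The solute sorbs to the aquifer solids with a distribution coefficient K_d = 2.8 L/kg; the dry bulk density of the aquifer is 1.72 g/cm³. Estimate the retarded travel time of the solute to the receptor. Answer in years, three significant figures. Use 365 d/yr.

Hydraulic gradient i = (69.14 − 68.23) / 197 = 0.91 / 197 = 0.004619
Darcy flux q = K·i = 0.195 × 0.004619 = 9.008e-4 m/d
Seepage velocity v = q / n = 9.008e-4 / 0.19 = 0.004741 m/d
Retardation R = 1 + ρ_b·K_d/n = 1 + 1.72×2.8/0.19 = 26.35
Contaminant velocity v_c = v/R = 0.004741/26.35 = 1.799e-4 m/d
t = L/v_c = 223/1.799e-4 = 1.239e6 d
   = 1.239e6/365 = 3400 yr

3400 years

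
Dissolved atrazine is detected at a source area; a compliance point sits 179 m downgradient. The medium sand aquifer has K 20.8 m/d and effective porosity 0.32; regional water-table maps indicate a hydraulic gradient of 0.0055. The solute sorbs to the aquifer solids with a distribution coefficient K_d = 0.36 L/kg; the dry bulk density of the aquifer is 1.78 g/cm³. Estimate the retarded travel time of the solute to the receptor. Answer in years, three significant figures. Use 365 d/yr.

4.12 years

Darcy flux q = K·i = 20.8 × 0.0055 = 0.1144 m/d
Average linear velocity = 0.1144 / 0.32 = 0.3575 m/d
Retardation R = 1 + ρ_b·K_d/n = 1 + 1.78×0.36/0.32 = 3.003
Contaminant velocity v_c = v/R = 0.3575/3.003 = 0.1191 m/d
t = L/v_c = 179/0.1191 = 1503 d
   = 1503/365 = 4.12 yr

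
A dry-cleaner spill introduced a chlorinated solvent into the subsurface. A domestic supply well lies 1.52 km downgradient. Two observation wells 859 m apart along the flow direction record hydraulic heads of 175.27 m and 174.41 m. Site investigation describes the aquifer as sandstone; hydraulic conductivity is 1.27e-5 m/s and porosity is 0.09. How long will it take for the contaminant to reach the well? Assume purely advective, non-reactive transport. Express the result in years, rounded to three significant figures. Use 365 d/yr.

Hydraulic gradient i = (175.27 − 174.41) / 859 = 0.86 / 859 = 0.001001
K = 1.27e-5 m/s × 86400 s/d = 1.097 m/d
Darcy flux q = K·i = 1.097 × 0.001001 = 0.001099 m/d
v = Ki/n = 1.097·0.001001/0.09 = 0.01221 m/d
L = 1.52 km = 1520 m
t = L / v = 1520 / 0.01221 = 124500 d
   = 124500 / 365 = 341 yr

341 years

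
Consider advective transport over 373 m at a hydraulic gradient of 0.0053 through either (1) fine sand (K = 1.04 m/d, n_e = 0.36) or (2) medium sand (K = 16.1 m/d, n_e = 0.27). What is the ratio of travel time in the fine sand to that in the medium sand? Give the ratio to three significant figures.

Unit 1 (fine sand): v = 1.04×0.0053/0.36 = 0.01531 m/d, t = 373/0.01531 = 24360 d
Unit 2 (medium sand): v = 16.1×0.0053/0.27 = 0.3160 m/d, t = 373/0.3160 = 1180 d
t(fine sand) / t(medium sand) = 24360/1180 = 20.6

20.6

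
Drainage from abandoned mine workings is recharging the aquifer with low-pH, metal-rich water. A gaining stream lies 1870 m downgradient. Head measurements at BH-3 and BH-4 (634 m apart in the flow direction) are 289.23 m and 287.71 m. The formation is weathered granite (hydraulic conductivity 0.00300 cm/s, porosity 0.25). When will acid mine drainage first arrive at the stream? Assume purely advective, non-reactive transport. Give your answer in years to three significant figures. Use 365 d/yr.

206 years

Hydraulic gradient i = (289.23 − 287.71) / 634 = 1.52 / 634 = 0.002397
K = 0.00300 cm/s × 864 = 2.592 m/d
q = Ki = 2.592 × 0.002397 = 0.006214 m/d
v_s = q/n_e = 0.006214/0.25 = 0.02486 m/d
t = L / v = 1870 / 0.02486 = 75230 d
   = 75230 / 365 = 206 yr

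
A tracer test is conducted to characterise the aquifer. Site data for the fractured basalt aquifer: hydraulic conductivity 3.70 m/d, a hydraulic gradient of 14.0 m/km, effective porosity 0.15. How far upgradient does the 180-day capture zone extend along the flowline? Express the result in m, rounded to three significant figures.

Specific discharge q = 3.70 × 0.014 = 0.05180 m/d
Average linear velocity = 0.05180 / 0.15 = 0.3453 m/d
L = v × T = 0.3453 × 180 = 62.16 m

62.2 m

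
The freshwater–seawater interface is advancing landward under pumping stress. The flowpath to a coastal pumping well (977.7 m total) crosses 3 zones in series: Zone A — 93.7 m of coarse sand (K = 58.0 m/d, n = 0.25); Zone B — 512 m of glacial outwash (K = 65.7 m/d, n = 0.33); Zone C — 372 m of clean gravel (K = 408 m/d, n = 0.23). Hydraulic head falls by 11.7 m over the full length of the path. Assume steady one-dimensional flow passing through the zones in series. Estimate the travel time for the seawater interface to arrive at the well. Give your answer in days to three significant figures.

245 days

Continuity: the same q passes through each zone, so ΔH = q·Σ(L_j/K_j) — the zones act as resistances in series.
Σ(L/K) = 93.7/58.0 + 512/65.7 + 372/408 = 1.616 + 7.793 + 0.9118 = 10.32 d
q = ΔH / Σ(L/K) = 11.7 / 10.32 = 1.134 m/d (same in every zone)
Zone A: v = q/n = 1.134/0.25 = 4.535 m/d → t_A = 93.7/4.535 = 20.66 d
Zone B: v = q/n = 1.134/0.33 = 3.435 m/d → t_B = 512/3.435 = 149.0 d
Zone C: v = q/n = 1.134/0.23 = 4.929 m/d → t_C = 372/4.929 = 75.47 d
Total t = 20.66 + 149.0 + 75.47 = 245.2 d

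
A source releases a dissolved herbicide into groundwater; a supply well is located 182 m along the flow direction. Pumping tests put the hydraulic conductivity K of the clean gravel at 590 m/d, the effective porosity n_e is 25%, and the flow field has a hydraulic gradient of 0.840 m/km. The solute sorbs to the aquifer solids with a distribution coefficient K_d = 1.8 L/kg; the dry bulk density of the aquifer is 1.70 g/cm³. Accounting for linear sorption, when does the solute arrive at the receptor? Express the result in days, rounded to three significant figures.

1220 days

q = Ki = 590 × 8.4e-4 = 0.4956 m/d
v = Ki/n = 590·8.4e-4/0.25 = 1.982 m/d
Retardation R = 1 + ρ_b·K_d/n = 1 + 1.70×1.8/0.25 = 13.24
Contaminant velocity v_c = v/R = 1.982/13.24 = 0.1497 m/d
t = L/v_c = 182/0.1497 = 1216 d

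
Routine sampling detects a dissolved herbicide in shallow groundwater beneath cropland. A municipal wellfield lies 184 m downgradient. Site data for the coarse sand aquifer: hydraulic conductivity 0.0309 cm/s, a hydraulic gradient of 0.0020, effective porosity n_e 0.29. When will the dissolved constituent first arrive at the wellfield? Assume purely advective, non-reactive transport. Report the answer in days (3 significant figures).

K = 0.0309 cm/s × 864 = 26.70 m/d
Specific discharge q = 26.70 × 0.0020 = 0.05340 m/d
v_s = q/n_e = 0.05340/0.29 = 0.1841 m/d
t = L / v = 184 / 0.1841 = 999.3 d

999 days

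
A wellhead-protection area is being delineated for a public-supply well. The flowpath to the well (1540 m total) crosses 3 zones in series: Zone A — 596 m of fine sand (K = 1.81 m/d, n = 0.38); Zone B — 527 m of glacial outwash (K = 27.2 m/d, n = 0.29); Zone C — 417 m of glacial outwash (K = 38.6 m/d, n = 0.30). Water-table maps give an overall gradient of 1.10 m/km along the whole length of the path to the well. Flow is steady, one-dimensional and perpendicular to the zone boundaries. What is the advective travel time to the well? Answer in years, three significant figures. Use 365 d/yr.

293 years

Continuity: the same q passes through each zone, so ΔH = q·Σ(L_j/K_j) — the zones act as resistances in series.
Σ(L/K) = 596/1.81 + 527/27.2 + 417/38.6 = 329.3 + 19.38 + 10.80 = 359.5 d
K_eq = L_total / Σ(L/K) = 1540 / 359.5 = 4.284 m/d
q = K_eq · i = 4.284 × 0.0011 = 0.004713 m/d (same in every zone)
Zone A: v = q/n = 0.004713/0.38 = 0.01240 m/d → t_A = 596/0.01240 = 48060 d
Zone B: v = q/n = 0.004713/0.29 = 0.01625 m/d → t_B = 527/0.01625 = 32430 d
Zone C: v = q/n = 0.004713/0.30 = 0.01571 m/d → t_C = 417/0.01571 = 26550 d
Total t = 48060 + 32430 + 26550 = 107000 d
   = 107000 / 365 = 293 yr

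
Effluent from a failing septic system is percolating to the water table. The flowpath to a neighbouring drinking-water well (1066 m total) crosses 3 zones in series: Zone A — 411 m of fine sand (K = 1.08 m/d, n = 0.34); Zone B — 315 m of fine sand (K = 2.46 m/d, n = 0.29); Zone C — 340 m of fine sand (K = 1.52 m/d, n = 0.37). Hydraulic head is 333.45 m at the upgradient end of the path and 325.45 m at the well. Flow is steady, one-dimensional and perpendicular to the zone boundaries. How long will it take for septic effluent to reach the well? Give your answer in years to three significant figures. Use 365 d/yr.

89.5 years

Total head drop ΔH = 333.45 − 325.45 = 8.00 m
Continuity: the same q passes through each zone, so ΔH = q·Σ(L_j/K_j) — the zones act as resistances in series.
Σ(L/K) = 411/1.08 + 315/2.46 + 340/1.52 = 380.6 + 128.0 + 223.7 = 732.3 d
q = ΔH / Σ(L/K) = 8.00 / 732.3 = 0.01092 m/d (same in every zone)
Zone A: v = q/n = 0.01092/0.34 = 0.03213 m/d → t_A = 411/0.03213 = 12790 d
Zone B: v = q/n = 0.01092/0.29 = 0.03767 m/d → t_B = 315/0.03767 = 8362 d
Zone C: v = q/n = 0.01092/0.37 = 0.02953 m/d → t_C = 340/0.02953 = 11520 d
Total t = 12790 + 8362 + 11520 = 32670 d
   = 32670 / 365 = 89.5 yr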